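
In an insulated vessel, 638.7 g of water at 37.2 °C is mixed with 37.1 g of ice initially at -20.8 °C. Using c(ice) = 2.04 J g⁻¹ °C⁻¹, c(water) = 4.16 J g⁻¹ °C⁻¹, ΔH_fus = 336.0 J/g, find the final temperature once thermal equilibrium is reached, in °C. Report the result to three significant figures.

T_f = 30.2 °C

Heat to bring ice to 0 °C and melt it: q₁ = 37.1×2.04×20.8 + 37.1×336.0 = 14040 J
Heat the water can supply cooling to 0 °C: 638.7×4.16×37.2 = 98840.1 J > q₁, so all ice melts.
Energy balance: 638.7×4.16×(37.2 − T) = 14040 + 37.1×4.16×(T − 0)
2656.992(37.2 − T) = 14040 + 154.336 T
98840.1 − 14040 = 2811.328 T
T = 84800.1 / 2811.328 = 30.16 °C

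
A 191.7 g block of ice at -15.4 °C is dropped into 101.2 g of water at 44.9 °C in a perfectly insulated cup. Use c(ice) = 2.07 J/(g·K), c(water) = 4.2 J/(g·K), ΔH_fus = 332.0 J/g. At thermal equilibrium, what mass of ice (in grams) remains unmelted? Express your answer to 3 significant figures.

Heat to warm all ice to 0 °C: 191.7×2.07×15.4 = 6111.0 J
Heat released by water cooling to 0 °C: 101.2×4.2×44.9 = 19084 J
19084 J < 6111.0 + 191.7×332.0 = 69755.4 J, so not all ice melts; final T = 0 °C.
Heat left for melting: 19084 − 6111.0 = 12973.0 J
Mass melted = 12973.0 / 332.0 = 39.08 g
Ice remaining = 191.7 − 39.08 = 152.62 g

m_ice remaining = 153 g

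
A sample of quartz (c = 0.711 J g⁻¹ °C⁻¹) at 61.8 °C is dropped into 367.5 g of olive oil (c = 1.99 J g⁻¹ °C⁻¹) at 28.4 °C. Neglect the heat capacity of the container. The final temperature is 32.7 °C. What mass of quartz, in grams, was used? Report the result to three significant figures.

q_gained = (367.5 × 1.99) × (32.7 − 28.4) = 3145 J
q_lost = m × 0.711 × (61.8 − 32.7) = 20.6901 m
m = 3145 / 20.6901 = 152 g

m = 152 g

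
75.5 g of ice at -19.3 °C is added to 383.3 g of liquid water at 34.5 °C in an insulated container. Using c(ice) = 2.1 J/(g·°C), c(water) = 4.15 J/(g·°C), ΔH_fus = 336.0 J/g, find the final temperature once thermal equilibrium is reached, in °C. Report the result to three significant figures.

T_f = 13.9 °C

Heat to bring ice to 0 °C and melt it: q₁ = 75.5×2.1×19.3 + 75.5×336.0 = 28428 J
Heat the water can supply cooling to 0 °C: 383.3×4.15×34.5 = 54879.0 J > q₁, so all ice melts.
Energy balance: 383.3×4.15×(34.5 − T) = 28428 + 75.5×4.15×(T − 0)
1590.695(34.5 − T) = 28428 + 313.325 T
54879.0 − 28428 = 1904.020 T
T = 26451.0 / 1904.020 = 13.89 °C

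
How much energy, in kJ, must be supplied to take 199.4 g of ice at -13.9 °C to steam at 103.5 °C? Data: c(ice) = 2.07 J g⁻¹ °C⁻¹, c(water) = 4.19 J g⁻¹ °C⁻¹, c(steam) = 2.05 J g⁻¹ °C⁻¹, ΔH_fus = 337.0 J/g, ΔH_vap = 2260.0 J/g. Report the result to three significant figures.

q = 609 kJ

q1 (heat ice -13.9→0.0 °C): 199.4 × 2.07 × 13.9 = 5737 J
q2 (melt at 0 °C): 199.4 × 337.0 = 67198 J
q3 (heat water 0.0→100.0 °C): 199.4 × 4.19 × 100.0 = 83549 J
q4 (vaporize at 100 °C): 199.4 × 2260.0 = 450644 J
q5 (heat steam 100.0→103.5 °C): 199.4 × 2.05 × 3.5 = 1431 J
Total: 5737 + 67198 + 83549 + 450644 + 1431 = 608559 J = 609 kJ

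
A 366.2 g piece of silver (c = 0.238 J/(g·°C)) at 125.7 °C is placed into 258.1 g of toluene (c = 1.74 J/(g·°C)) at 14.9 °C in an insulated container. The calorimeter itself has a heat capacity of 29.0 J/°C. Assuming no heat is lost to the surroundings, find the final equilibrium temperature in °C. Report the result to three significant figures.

Heat lost by silver = heat gained by toluene + calorimeter.
(366.2)(0.238)(125.7 − T) = [(258.1)(1.74) + 29.0](T − 14.9)
87.1556 (125.7 − T) = 478.094 (T − 14.9)
10955 − 87.1556 T = 478.094 T − 7123.6
18078.6 = 565.2496 T
T = 31.98 °C

T_f = 32.0 °C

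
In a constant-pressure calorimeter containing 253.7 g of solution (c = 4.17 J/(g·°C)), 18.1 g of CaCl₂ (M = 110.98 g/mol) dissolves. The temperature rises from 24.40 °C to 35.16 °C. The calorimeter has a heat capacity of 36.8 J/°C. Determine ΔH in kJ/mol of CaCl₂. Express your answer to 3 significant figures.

|ΔT| = |35.16 − 24.40| = 10.76 °C
|q_surr| = (253.7 × 4.17 + 36.8) × 10.76 = 1094.729 × 10.76 = 11780 J
n(CaCl₂) = 18.1 / 110.98 = 0.1631 mol
Temperature rose, so q_rxn = −|q_surr| = -11.78 kJ
ΔH = q_rxn / n = -72.23 kJ/mol

ΔH = -72.2 kJ/mol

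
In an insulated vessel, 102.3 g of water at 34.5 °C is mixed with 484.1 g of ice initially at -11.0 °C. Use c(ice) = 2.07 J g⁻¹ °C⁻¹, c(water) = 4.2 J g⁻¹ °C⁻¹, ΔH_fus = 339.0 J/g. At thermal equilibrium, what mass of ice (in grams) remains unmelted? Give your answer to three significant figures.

m_ice remaining = 473 g

Heat to warm all ice to 0 °C: 484.1×2.07×11.0 = 11023 J
Heat released by water cooling to 0 °C: 102.3×4.2×34.5 = 14823 J
14823 J < 11023 + 484.1×339.0 = 175132.9 J, so not all ice melts; final T = 0 °C.
Heat left for melting: 14823 − 11023 = 3800 J
Mass melted = 3800 / 339.0 = 11.21 g
Ice remaining = 484.1 − 11.21 = 472.89 g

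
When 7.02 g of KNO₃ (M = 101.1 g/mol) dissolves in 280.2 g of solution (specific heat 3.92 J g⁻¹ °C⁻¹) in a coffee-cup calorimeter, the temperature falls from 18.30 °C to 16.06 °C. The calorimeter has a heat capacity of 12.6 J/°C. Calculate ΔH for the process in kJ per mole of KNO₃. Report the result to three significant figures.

|ΔT| = |16.06 − 18.30| = 2.24 °C
|q_surr| = (280.2 × 3.92 + 12.6) × 2.24 = 1110.984 × 2.24 = 2489 J
n(KNO₃) = 7.02 / 101.1 = 0.06944 mol
Temperature fell, so q_rxn = +|q_surr| = 2.489 kJ
ΔH = q_rxn / n = 35.84 kJ/mol

ΔH = 35.8 kJ/mol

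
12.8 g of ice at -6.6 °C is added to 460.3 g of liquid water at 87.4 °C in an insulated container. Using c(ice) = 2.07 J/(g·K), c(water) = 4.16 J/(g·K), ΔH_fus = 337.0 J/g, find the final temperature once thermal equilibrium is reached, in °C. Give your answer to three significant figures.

T_f = 82.8 °C

Heat to bring ice to 0 °C and melt it: q₁ = 12.8×2.07×6.6 + 12.8×337.0 = 4488.5 J
Heat the water can supply cooling to 0 °C: 460.3×4.16×87.4 = 167358 J > q₁, so all ice melts.
Energy balance: 460.3×4.16×(87.4 − T) = 4488.5 + 12.8×4.16×(T − 0)
1914.848(87.4 − T) = 4488.5 + 53.248 T
167358 − 4488.5 = 1968.096 T
T = 162869.5 / 1968.096 = 82.75 °C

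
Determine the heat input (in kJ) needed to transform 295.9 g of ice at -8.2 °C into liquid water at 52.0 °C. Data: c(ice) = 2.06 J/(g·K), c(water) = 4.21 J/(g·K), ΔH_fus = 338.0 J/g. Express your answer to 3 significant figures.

q = 170 kJ

q1 (heat ice -8.2→0.0 °C): 295.9 × 2.06 × 8.2 = 4998 J
q2 (melt at 0 °C): 295.9 × 338.0 = 100014 J
q3 (heat water 0.0→52.0 °C): 295.9 × 4.21 × 52.0 = 64778 J
Total: 4998 + 100014 + 64778 = 169790 J = 170 kJ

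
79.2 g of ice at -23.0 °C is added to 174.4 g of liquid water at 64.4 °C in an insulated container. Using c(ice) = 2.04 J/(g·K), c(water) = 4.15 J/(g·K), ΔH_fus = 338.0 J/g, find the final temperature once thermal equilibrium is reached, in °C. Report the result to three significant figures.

Heat to bring ice to 0 °C and melt it: q₁ = 79.2×2.04×23.0 + 79.2×338.0 = 30486 J
Heat the water can supply cooling to 0 °C: 174.4×4.15×64.4 = 46610.1 J > q₁, so all ice melts.
Energy balance: 174.4×4.15×(64.4 − T) = 30486 + 79.2×4.15×(T − 0)
723.76(64.4 − T) = 30486 + 328.68 T
46610.1 − 30486 = 1052.44 T
T = 16124.1 / 1052.44 = 15.32 °C

T_f = 15.3 °C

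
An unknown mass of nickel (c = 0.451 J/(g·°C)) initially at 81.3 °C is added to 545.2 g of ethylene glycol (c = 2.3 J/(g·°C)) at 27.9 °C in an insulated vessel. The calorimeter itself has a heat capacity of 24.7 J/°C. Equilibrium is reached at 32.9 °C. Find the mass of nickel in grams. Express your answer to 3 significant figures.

m = 293 g

q_gained = (545.2 × 2.3 + 24.7) × (32.9 − 27.9) = 6393 J
q_lost = m × 0.451 × (81.3 − 32.9) = 21.8284 m
m = 6393 / 21.8284 = 293 g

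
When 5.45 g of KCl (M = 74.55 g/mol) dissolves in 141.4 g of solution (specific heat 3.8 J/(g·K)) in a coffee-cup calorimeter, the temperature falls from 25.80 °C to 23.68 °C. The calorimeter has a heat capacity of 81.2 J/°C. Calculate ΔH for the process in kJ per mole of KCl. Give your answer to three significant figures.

ΔH = 17.9 kJ/mol

|ΔT| = |23.68 − 25.80| = 2.12 °C
|q_surr| = (141.4 × 3.8 + 81.2) × 2.12 = 618.52 × 2.12 = 1311 J
n(KCl) = 5.45 / 74.55 = 0.07311 mol
Temperature fell, so q_rxn = +|q_surr| = 1.311 kJ
ΔH = q_rxn / n = 17.93 kJ/mol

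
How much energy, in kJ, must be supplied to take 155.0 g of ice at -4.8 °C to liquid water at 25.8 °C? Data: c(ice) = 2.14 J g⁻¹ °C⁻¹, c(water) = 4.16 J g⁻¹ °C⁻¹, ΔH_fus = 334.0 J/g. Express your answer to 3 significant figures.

q = 70.0 kJ

q1 (heat ice -4.8→0.0 °C): 155.0 × 2.14 × 4.8 = 1592 J
q2 (melt at 0 °C): 155.0 × 334.0 = 51770 J
q3 (heat water 0.0→25.8 °C): 155.0 × 4.16 × 25.8 = 16636 J
Total: 1592 + 51770 + 16636 = 69998 J = 70.0 kJ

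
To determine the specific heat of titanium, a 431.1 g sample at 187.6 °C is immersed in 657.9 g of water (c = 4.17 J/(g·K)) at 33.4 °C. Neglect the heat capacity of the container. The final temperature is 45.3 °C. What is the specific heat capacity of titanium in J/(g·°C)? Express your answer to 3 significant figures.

q_gained = (657.9 × 4.17) × (45.3 − 33.4) = 32650 J
q_lost = 431.1 × c × (187.6 − 45.3) = 61345.53 c
Set equal: c = 32650 / 61345.53 = 0.532 J/(g·°C)

c = 0.532 J/(g·°C)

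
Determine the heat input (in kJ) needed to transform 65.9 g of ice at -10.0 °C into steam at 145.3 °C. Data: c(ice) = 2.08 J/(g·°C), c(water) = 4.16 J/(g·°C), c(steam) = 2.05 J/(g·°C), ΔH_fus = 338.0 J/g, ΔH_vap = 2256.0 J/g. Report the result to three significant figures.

q1 (heat ice -10.0→0.0 °C): 65.9 × 2.08 × 10.0 = 1371 J
q2 (melt at 0 °C): 65.9 × 338.0 = 22274 J
q3 (heat water 0.0→100.0 °C): 65.9 × 4.16 × 100.0 = 27414 J
q4 (vaporize at 100 °C): 65.9 × 2256.0 = 148670 J
q5 (heat steam 100.0→145.3 °C): 65.9 × 2.05 × 45.3 = 6120 J
Total: 1371 + 22274 + 27414 + 148670 + 6120 = 205849 J = 206 kJ

q = 206 kJ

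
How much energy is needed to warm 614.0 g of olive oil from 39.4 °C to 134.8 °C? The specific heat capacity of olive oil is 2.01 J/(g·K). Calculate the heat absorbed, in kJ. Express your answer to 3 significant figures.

q = m c ΔT = 614.0 × 2.01 × (134.8 − 39.4)
q = 614.0 × 2.01 × 95.4 = 117700 J = 118 kJ

q = 118 kJ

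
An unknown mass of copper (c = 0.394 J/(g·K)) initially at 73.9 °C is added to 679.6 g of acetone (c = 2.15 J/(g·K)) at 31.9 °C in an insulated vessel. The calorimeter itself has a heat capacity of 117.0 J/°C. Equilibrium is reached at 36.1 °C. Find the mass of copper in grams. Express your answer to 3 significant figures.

m = 445 g

q_gained = (679.6 × 2.15 + 117.0) × (36.1 − 31.9) = 6628 J
q_lost = m × 0.394 × (73.9 − 36.1) = 14.8932 m
m = 6628 / 14.8932 = 445 g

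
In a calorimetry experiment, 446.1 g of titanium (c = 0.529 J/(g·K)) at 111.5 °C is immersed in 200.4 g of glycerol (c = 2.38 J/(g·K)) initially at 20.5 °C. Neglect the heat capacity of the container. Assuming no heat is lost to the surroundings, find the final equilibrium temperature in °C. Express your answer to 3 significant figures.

T_f = 50.6 °C

Heat lost by titanium = heat gained by glycerol.
(446.1)(0.529)(111.5 − T) = (200.4)(2.38)(T − 20.5)
235.9869 (111.5 − T) = 476.952 (T − 20.5)
26313 − 235.9869 T = 476.952 T − 9777.5
36090.5 = 712.9389 T
T = 50.62 °C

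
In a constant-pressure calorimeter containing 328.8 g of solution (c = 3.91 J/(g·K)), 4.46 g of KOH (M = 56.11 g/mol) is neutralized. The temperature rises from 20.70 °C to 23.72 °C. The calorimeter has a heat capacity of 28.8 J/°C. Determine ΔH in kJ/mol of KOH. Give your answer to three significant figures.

|ΔT| = |23.72 − 20.70| = 3.02 °C
|q_surr| = (328.8 × 3.91 + 28.8) × 3.02 = 1314.408 × 3.02 = 3970 J
n(KOH) = 4.46 / 56.11 = 0.07949 mol
Temperature rose, so q_rxn = −|q_surr| = -3.970 kJ
ΔH = q_rxn / n = -49.94 kJ/mol

ΔH = -49.9 kJ/mol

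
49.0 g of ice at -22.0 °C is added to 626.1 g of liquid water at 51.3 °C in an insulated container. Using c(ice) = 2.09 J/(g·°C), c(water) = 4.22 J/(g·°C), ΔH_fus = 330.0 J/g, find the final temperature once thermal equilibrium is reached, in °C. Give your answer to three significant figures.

Heat to bring ice to 0 °C and melt it: q₁ = 49.0×2.09×22.0 + 49.0×330.0 = 18423 J
Heat the water can supply cooling to 0 °C: 626.1×4.22×51.3 = 135542 J > q₁, so all ice melts.
Energy balance: 626.1×4.22×(51.3 − T) = 18423 + 49.0×4.22×(T − 0)
2642.142(51.3 − T) = 18423 + 206.78 T
135542 − 18423 = 2848.922 T
T = 117119 / 2848.922 = 41.11 °C

T_f = 41.1 °C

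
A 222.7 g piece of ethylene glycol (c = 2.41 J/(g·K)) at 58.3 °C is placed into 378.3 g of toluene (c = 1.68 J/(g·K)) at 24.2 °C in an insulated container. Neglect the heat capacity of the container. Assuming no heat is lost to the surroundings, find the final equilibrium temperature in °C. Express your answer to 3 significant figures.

Heat lost by ethylene glycol = heat gained by toluene.
(222.7)(2.41)(58.3 − T) = (378.3)(1.68)(T − 24.2)
536.707 (58.3 − T) = 635.544 (T − 24.2)
31290 − 536.707 T = 635.544 T − 15380
46670 = 1172.251 T
T = 39.81 °C

T_f = 39.8 °C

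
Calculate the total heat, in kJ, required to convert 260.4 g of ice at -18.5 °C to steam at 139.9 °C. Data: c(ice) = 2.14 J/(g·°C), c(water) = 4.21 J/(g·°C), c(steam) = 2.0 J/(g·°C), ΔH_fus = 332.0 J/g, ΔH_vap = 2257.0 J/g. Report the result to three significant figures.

q = 815 kJ

q1 (heat ice -18.5→0.0 °C): 260.4 × 2.14 × 18.5 = 10309 J
q2 (melt at 0 °C): 260.4 × 332.0 = 86453 J
q3 (heat water 0.0→100.0 °C): 260.4 × 4.21 × 100.0 = 109628 J
q4 (vaporize at 100 °C): 260.4 × 2257.0 = 587723 J
q5 (heat steam 100.0→139.9 °C): 260.4 × 2.0 × 39.9 = 20780 J
Total: 10309 + 86453 + 109628 + 587723 + 20780 = 814893 J = 815 kJ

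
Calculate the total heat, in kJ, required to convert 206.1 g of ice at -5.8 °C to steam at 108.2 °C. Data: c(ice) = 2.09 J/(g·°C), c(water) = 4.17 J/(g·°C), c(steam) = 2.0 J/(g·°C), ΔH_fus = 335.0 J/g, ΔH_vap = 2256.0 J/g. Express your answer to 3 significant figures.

q = 626 kJ

q1 (heat ice -5.8→0.0 °C): 206.1 × 2.09 × 5.8 = 2498 J
q2 (melt at 0 °C): 206.1 × 335.0 = 69044 J
q3 (heat water 0.0→100.0 °C): 206.1 × 4.17 × 100.0 = 85944 J
q4 (vaporize at 100 °C): 206.1 × 2256.0 = 464962 J
q5 (heat steam 100.0→108.2 °C): 206.1 × 2.0 × 8.2 = 3380 J
Total: 2498 + 69044 + 85944 + 464962 + 3380 = 625828 J = 626 kJ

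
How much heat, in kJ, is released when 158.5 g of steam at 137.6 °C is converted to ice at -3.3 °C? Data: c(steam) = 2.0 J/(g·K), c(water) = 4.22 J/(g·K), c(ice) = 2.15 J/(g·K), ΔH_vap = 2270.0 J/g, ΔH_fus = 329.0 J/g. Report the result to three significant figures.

q1 (cool steam 137.6→100 °C): 158.5 × 2.0 × 37.6 = 11919 J
q2 (condense at 100 °C): 158.5 × 2270.0 = 359795 J
q3 (cool water 100→0 °C): 158.5 × 4.22 × 100.0 = 66887 J
q4 (freeze at 0 °C): 158.5 × 329.0 = 52147 J
q5 (cool ice 0→-3.3 °C): 158.5 × 2.15 × 3.3 = 1125 J
Total: 11919 + 359795 + 66887 + 52147 + 1125 = 491873 J = 492 kJ

q = 492 kJ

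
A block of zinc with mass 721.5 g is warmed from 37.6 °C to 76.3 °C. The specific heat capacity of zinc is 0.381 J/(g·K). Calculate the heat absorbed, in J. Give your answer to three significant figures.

q = m c ΔT = 721.5 × 0.381 × (76.3 − 37.6)
q = 721.5 × 0.381 × 38.7 = 10640 J

q = 10600 J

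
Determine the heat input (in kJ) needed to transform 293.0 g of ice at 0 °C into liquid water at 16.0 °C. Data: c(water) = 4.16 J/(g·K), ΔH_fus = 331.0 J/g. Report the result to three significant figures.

q1 (melt at 0 °C): 293.0 × 331.0 = 96983 J
q2 (heat water 0.0→16.0 °C): 293.0 × 4.16 × 16.0 = 19502 J
Total: 96983 + 19502 = 116485 J = 116 kJ

q = 116 kJ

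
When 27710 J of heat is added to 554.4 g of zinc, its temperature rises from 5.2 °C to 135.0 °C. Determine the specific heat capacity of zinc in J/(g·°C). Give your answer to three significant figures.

c = q / (m ΔT) = 27710 / (554.4 × 129.8)
c = 27710 / 71961.12 = 0.385 J/(g·°C)

c = 0.385 J/(g·°C)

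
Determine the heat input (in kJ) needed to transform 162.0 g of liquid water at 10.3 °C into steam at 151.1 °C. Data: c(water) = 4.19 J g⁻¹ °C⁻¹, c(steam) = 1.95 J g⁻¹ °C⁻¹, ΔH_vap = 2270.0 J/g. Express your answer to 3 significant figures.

q1 (heat water 10.3→100.0 °C): 162.0 × 4.19 × 89.7 = 60887 J
q2 (vaporize at 100 °C): 162.0 × 2270.0 = 367740 J
q3 (heat steam 100.0→151.1 °C): 162.0 × 1.95 × 51.1 = 16142 J
Total: 60887 + 367740 + 16142 = 444769 J = 445 kJ

q = 445 kJ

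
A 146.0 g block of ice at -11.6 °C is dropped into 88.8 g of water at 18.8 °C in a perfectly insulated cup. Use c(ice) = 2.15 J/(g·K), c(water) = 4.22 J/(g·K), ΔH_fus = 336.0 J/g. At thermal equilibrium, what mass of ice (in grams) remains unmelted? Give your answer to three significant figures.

m_ice remaining = 136 g

Heat to warm all ice to 0 °C: 146.0×2.15×11.6 = 3641.2 J
Heat released by water cooling to 0 °C: 88.8×4.22×18.8 = 7045.0 J
7045.0 J < 3641.2 + 146.0×336.0 = 52697.2 J, so not all ice melts; final T = 0 °C.
Heat left for melting: 7045.0 − 3641.2 = 3403.8 J
Mass melted = 3403.8 / 336.0 = 10.13 g
Ice remaining = 146.0 − 10.13 = 135.87 g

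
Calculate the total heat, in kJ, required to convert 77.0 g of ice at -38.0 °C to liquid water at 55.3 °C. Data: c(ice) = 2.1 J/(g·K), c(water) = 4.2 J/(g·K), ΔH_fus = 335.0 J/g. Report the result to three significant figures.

q1 (heat ice -38.0→0.0 °C): 77.0 × 2.1 × 38.0 = 6145 J
q2 (melt at 0 °C): 77.0 × 335.0 = 25795 J
q3 (heat water 0.0→55.3 °C): 77.0 × 4.2 × 55.3 = 17884 J
Total: 6145 + 25795 + 17884 = 49824 J = 49.8 kJ

q = 49.8 kJ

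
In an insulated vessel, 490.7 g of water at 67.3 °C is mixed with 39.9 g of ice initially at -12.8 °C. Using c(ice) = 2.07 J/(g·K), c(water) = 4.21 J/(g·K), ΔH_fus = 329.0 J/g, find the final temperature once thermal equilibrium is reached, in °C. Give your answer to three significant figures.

Heat to bring ice to 0 °C and melt it: q₁ = 39.9×2.07×12.8 + 39.9×329.0 = 14184 J
Heat the water can supply cooling to 0 °C: 490.7×4.21×67.3 = 139032 J > q₁, so all ice melts.
Energy balance: 490.7×4.21×(67.3 − T) = 14184 + 39.9×4.21×(T − 0)
2065.847(67.3 − T) = 14184 + 167.979 T
139032 − 14184 = 2233.826 T
T = 124848 / 2233.826 = 55.89 °C

T_f = 55.9 °C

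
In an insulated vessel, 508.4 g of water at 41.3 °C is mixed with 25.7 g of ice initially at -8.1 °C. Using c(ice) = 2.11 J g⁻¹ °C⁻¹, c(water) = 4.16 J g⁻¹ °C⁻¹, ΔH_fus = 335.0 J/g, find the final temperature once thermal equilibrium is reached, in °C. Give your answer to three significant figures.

Heat to bring ice to 0 °C and melt it: q₁ = 25.7×2.11×8.1 + 25.7×335.0 = 9048.7 J
Heat the water can supply cooling to 0 °C: 508.4×4.16×41.3 = 87347.2 J > q₁, so all ice melts.
Energy balance: 508.4×4.16×(41.3 − T) = 9048.7 + 25.7×4.16×(T − 0)
2114.944(41.3 − T) = 9048.7 + 106.912 T
87347.2 − 9048.7 = 2221.856 T
T = 78298.5 / 2221.856 = 35.24 °C

T_f = 35.2 °C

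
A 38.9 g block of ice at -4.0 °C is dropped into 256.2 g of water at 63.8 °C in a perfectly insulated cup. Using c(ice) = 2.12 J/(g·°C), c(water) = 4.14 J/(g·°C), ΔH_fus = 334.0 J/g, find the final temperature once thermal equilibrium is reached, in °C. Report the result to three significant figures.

Heat to bring ice to 0 °C and melt it: q₁ = 38.9×2.12×4.0 + 38.9×334.0 = 13322 J
Heat the water can supply cooling to 0 °C: 256.2×4.14×63.8 = 67670.6 J > q₁, so all ice melts.
Energy balance: 256.2×4.14×(63.8 − T) = 13322 + 38.9×4.14×(T − 0)
1060.668(63.8 − T) = 13322 + 161.046 T
67670.6 − 13322 = 1221.714 T
T = 54348.6 / 1221.714 = 44.49 °C

T_f = 44.5 °C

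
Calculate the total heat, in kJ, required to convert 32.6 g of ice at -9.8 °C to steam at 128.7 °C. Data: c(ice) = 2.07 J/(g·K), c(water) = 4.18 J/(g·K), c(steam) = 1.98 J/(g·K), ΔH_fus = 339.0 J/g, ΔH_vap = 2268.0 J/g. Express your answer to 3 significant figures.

q1 (heat ice -9.8→0.0 °C): 32.6 × 2.07 × 9.8 = 661 J
q2 (melt at 0 °C): 32.6 × 339.0 = 11051 J
q3 (heat water 0.0→100.0 °C): 32.6 × 4.18 × 100.0 = 13627 J
q4 (vaporize at 100 °C): 32.6 × 2268.0 = 73937 J
q5 (heat steam 100.0→128.7 °C): 32.6 × 1.98 × 28.7 = 1853 J
Total: 661 + 11051 + 13627 + 73937 + 1853 = 101129 J = 101 kJ

q = 101 kJ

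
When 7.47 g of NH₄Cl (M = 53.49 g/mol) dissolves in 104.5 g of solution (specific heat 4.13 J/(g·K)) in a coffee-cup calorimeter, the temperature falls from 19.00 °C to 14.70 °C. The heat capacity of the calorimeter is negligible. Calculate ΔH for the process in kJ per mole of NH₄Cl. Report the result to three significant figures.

ΔH = 13.3 kJ/mol

|ΔT| = |14.70 − 19.00| = 4.30 °C
|q_surr| = (104.5 × 4.13) × 4.30 = 431.585 × 4.30 = 1856 J
n(NH₄Cl) = 7.47 / 53.49 = 0.1397 mol
Temperature fell, so q_rxn = +|q_surr| = 1.856 kJ
ΔH = q_rxn / n = 13.29 kJ/mol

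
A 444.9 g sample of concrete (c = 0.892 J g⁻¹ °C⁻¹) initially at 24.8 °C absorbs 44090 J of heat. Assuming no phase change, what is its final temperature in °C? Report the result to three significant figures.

ΔT = q / (m c) = 44090 / (444.9 × 0.892) = 111.1 °C
T_f = 24.8 + 111.1 = 135.9 °C

T_f = 136 °C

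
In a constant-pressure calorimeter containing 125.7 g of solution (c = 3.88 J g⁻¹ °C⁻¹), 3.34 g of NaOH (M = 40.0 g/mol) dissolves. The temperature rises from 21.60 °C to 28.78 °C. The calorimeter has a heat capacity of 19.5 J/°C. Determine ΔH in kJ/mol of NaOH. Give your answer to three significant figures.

|ΔT| = |28.78 − 21.60| = 7.18 °C
|q_surr| = (125.7 × 3.88 + 19.5) × 7.18 = 507.216 × 7.18 = 3642 J
n(NaOH) = 3.34 / 40.0 = 0.08350 mol
Temperature rose, so q_rxn = −|q_surr| = -3.642 kJ
ΔH = q_rxn / n = -43.62 kJ/mol

ΔH = -43.6 kJ/mol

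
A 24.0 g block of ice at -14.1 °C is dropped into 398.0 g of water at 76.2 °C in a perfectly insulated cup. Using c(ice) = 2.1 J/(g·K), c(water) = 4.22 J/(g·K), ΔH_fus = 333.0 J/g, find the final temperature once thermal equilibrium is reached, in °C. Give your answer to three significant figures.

Heat to bring ice to 0 °C and melt it: q₁ = 24.0×2.1×14.1 + 24.0×333.0 = 8702.6 J
Heat the water can supply cooling to 0 °C: 398.0×4.22×76.2 = 127982 J > q₁, so all ice melts.
Energy balance: 398.0×4.22×(76.2 − T) = 8702.6 + 24.0×4.22×(T − 0)
1679.56(76.2 − T) = 8702.6 + 101.28 T
127982 − 8702.6 = 1780.84 T
T = 119279.4 / 1780.84 = 66.98 °C

T_f = 67.0 °C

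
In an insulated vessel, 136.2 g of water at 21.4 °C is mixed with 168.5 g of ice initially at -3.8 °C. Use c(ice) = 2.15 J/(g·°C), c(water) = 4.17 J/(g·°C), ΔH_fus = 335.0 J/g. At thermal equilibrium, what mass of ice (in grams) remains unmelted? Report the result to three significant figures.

Heat to warm all ice to 0 °C: 168.5×2.15×3.8 = 1376.6 J
Heat released by water cooling to 0 °C: 136.2×4.17×21.4 = 12154 J
12154 J < 1376.6 + 168.5×335.0 = 57824.1 J, so not all ice melts; final T = 0 °C.
Heat left for melting: 12154 − 1376.6 = 10777.4 J
Mass melted = 10777.4 / 335.0 = 32.17 g
Ice remaining = 168.5 − 32.17 = 136.33 g

m_ice remaining = 136 g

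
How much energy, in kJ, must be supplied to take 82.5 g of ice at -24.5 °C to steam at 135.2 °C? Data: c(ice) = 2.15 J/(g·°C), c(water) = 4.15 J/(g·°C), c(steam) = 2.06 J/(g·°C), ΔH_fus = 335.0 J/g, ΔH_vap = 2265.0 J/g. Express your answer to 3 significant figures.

q = 259 kJ

q1 (heat ice -24.5→0.0 °C): 82.5 × 2.15 × 24.5 = 4346 J
q2 (melt at 0 °C): 82.5 × 335.0 = 27638 J
q3 (heat water 0.0→100.0 °C): 82.5 × 4.15 × 100.0 = 34238 J
q4 (vaporize at 100 °C): 82.5 × 2265.0 = 186863 J
q5 (heat steam 100.0→135.2 °C): 82.5 × 2.06 × 35.2 = 5982 J
Total: 4346 + 27638 + 34238 + 186863 + 5982 = 259067 J = 259 kJ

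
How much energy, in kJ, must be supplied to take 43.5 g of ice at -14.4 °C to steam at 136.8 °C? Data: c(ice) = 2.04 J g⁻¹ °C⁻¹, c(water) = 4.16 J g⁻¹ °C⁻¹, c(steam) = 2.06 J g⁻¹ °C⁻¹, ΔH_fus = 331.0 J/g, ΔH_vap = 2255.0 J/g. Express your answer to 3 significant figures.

q = 135 kJ

q1 (heat ice -14.4→0.0 °C): 43.5 × 2.04 × 14.4 = 1278 J
q2 (melt at 0 °C): 43.5 × 331.0 = 14399 J
q3 (heat water 0.0→100.0 °C): 43.5 × 4.16 × 100.0 = 18096 J
q4 (vaporize at 100 °C): 43.5 × 2255.0 = 98093 J
q5 (heat steam 100.0→136.8 °C): 43.5 × 2.06 × 36.8 = 3298 J
Total: 1278 + 14399 + 18096 + 98093 + 3298 = 135164 J = 135 kJ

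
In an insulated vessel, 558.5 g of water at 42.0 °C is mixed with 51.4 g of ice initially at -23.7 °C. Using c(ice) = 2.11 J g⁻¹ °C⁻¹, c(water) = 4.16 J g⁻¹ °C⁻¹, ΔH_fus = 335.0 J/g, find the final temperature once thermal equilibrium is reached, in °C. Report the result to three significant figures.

Heat to bring ice to 0 °C and melt it: q₁ = 51.4×2.11×23.7 + 51.4×335.0 = 19789 J
Heat the water can supply cooling to 0 °C: 558.5×4.16×42.0 = 97581.1 J > q₁, so all ice melts.
Energy balance: 558.5×4.16×(42.0 − T) = 19789 + 51.4×4.16×(T − 0)
2323.36(42.0 − T) = 19789 + 213.824 T
97581.1 − 19789 = 2537.184 T
T = 77792.1 / 2537.184 = 30.66 °C

T_f = 30.7 °C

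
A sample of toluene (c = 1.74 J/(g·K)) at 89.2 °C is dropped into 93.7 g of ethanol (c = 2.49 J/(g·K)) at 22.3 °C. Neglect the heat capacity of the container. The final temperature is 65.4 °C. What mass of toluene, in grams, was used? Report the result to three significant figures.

q_gained = (93.7 × 2.49) × (65.4 − 22.3) = 10060 J
q_lost = m × 1.74 × (89.2 − 65.4) = 41.412 m
m = 10060 / 41.412 = 243 g

m = 243 g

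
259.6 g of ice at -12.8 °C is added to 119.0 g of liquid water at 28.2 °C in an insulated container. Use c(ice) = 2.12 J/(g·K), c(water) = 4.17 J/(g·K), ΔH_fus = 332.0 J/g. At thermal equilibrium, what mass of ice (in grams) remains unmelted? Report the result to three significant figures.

Heat to warm all ice to 0 °C: 259.6×2.12×12.8 = 7044.5 J
Heat released by water cooling to 0 °C: 119.0×4.17×28.2 = 13994 J
13994 J < 7044.5 + 259.6×332.0 = 93231.7 J, so not all ice melts; final T = 0 °C.
Heat left for melting: 13994 − 7044.5 = 6949.5 J
Mass melted = 6949.5 / 332.0 = 20.93 g
Ice remaining = 259.6 − 20.93 = 238.67 g

m_ice remaining = 239 g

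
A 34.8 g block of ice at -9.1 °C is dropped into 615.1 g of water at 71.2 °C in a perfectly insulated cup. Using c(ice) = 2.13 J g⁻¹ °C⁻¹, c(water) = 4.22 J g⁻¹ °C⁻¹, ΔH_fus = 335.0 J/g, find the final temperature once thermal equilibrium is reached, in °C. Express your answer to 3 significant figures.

Heat to bring ice to 0 °C and melt it: q₁ = 34.8×2.13×9.1 + 34.8×335.0 = 12333 J
Heat the water can supply cooling to 0 °C: 615.1×4.22×71.2 = 184815 J > q₁, so all ice melts.
Energy balance: 615.1×4.22×(71.2 − T) = 12333 + 34.8×4.22×(T − 0)
2595.722(71.2 − T) = 12333 + 146.856 T
184815 − 12333 = 2742.578 T
T = 172482 / 2742.578 = 62.89 °C

T_f = 62.9 °C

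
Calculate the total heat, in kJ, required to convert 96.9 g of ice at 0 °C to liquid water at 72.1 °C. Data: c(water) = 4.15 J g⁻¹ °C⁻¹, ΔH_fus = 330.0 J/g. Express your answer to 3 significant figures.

q = 61.0 kJ

q1 (melt at 0 °C): 96.9 × 330.0 = 31977 J
q2 (heat water 0.0→72.1 °C): 96.9 × 4.15 × 72.1 = 28994 J
Total: 31977 + 28994 = 60971 J = 61.0 kJ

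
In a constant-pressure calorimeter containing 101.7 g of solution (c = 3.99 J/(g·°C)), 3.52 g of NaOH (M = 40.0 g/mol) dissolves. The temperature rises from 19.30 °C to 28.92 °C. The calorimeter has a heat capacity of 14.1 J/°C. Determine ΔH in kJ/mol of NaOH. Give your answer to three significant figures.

|ΔT| = |28.92 − 19.30| = 9.62 °C
|q_surr| = (101.7 × 3.99 + 14.1) × 9.62 = 419.883 × 9.62 = 4039 J
n(NaOH) = 3.52 / 40.0 = 0.08800 mol
Temperature rose, so q_rxn = −|q_surr| = -4.039 kJ
ΔH = q_rxn / n = -45.90 kJ/mol

ΔH = -45.9 kJ/mol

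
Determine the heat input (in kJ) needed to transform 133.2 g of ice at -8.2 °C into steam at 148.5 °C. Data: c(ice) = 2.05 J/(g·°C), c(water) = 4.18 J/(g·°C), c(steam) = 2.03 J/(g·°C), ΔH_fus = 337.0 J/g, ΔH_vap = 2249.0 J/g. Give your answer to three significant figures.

q1 (heat ice -8.2→0.0 °C): 133.2 × 2.05 × 8.2 = 2239 J
q2 (melt at 0 °C): 133.2 × 337.0 = 44888 J
q3 (heat water 0.0→100.0 °C): 133.2 × 4.18 × 100.0 = 55678 J
q4 (vaporize at 100 °C): 133.2 × 2249.0 = 299567 J
q5 (heat steam 100.0→148.5 °C): 133.2 × 2.03 × 48.5 = 13114 J
Total: 2239 + 44888 + 55678 + 299567 + 13114 = 415486 J = 415 kJ

q = 415 kJ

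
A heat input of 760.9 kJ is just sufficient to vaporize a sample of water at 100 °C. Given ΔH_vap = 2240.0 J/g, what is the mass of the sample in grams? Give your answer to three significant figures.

m = q / ΔH_vap = 760900 J / 2240.0 J/g = 340 g

m = 340 g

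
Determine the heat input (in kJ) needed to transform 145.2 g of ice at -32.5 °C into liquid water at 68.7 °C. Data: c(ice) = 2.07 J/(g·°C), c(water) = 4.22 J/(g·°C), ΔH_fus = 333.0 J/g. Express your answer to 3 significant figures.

q = 100 kJ

q1 (heat ice -32.5→0.0 °C): 145.2 × 2.07 × 32.5 = 9768 J
q2 (melt at 0 °C): 145.2 × 333.0 = 48352 J
q3 (heat water 0.0→68.7 °C): 145.2 × 4.22 × 68.7 = 42096 J
Total: 9768 + 48352 + 42096 = 100216 J = 100 kJ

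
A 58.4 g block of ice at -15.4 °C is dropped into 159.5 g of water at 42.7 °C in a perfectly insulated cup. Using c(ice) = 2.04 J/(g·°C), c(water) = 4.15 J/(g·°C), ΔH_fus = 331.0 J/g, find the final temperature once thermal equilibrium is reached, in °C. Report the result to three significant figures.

T_f = 7.85 °C

Heat to bring ice to 0 °C and melt it: q₁ = 58.4×2.04×15.4 + 58.4×331.0 = 21165 J
Heat the water can supply cooling to 0 °C: 159.5×4.15×42.7 = 28264.2 J > q₁, so all ice melts.
Energy balance: 159.5×4.15×(42.7 − T) = 21165 + 58.4×4.15×(T − 0)
661.925(42.7 − T) = 21165 + 242.36 T
28264.2 − 21165 = 904.285 T
T = 7099.2 / 904.285 = 7.851 °C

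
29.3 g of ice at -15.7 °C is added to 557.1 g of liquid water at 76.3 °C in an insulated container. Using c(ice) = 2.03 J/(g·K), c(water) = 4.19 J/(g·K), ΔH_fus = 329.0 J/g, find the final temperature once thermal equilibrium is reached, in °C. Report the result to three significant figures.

Heat to bring ice to 0 °C and melt it: q₁ = 29.3×2.03×15.7 + 29.3×329.0 = 10574 J
Heat the water can supply cooling to 0 °C: 557.1×4.19×76.3 = 178103 J > q₁, so all ice melts.
Energy balance: 557.1×4.19×(76.3 − T) = 10574 + 29.3×4.19×(T − 0)
2334.249(76.3 − T) = 10574 + 122.767 T
178103 − 10574 = 2457.016 T
T = 167529 / 2457.016 = 68.18 °C

T_f = 68.2 °C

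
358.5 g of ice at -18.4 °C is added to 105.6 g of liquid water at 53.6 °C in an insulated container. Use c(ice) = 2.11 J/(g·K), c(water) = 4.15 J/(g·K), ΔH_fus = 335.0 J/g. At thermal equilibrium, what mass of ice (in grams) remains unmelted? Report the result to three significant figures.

m_ice remaining = 330 g

Heat to warm all ice to 0 °C: 358.5×2.11×18.4 = 13918 J
Heat released by water cooling to 0 °C: 105.6×4.15×53.6 = 23490 J
23490 J < 13918 + 358.5×335.0 = 134015.5 J, so not all ice melts; final T = 0 °C.
Heat left for melting: 23490 − 13918 = 9572 J
Mass melted = 9572 / 335.0 = 28.57 g
Ice remaining = 358.5 − 28.57 = 329.93 g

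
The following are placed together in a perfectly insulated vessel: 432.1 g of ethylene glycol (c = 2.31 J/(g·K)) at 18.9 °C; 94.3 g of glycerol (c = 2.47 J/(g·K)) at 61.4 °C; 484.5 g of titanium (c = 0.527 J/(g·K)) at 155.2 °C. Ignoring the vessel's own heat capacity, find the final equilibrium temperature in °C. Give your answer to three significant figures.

Σ mᵢcᵢ(T − Tᵢ) = 0  ⇒  T = Σ mᵢcᵢTᵢ / Σ mᵢcᵢ
Σ mᵢcᵢ = 432.1×2.31 + 94.3×2.47 + 484.5×0.527 = 1486.4035
Σ mᵢcᵢTᵢ = 998.151×18.9 + 232.921×61.4 + 255.3315×155.2 = 72794
T = 72794 / 1486.4035 = 48.97 °C

T_f = 49.0 °C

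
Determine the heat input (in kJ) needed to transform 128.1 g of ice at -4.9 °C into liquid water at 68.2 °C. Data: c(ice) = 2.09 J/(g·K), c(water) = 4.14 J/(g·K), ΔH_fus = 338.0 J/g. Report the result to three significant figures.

q = 80.8 kJ

q1 (heat ice -4.9→0.0 °C): 128.1 × 2.09 × 4.9 = 1312 J
q2 (melt at 0 °C): 128.1 × 338.0 = 43298 J
q3 (heat water 0.0→68.2 °C): 128.1 × 4.14 × 68.2 = 36169 J
Total: 1312 + 43298 + 36169 = 80779 J = 80.8 kJ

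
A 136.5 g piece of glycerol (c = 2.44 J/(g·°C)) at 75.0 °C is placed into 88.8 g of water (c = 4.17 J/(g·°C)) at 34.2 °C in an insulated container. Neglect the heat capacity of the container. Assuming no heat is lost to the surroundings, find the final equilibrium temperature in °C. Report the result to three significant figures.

Heat lost by glycerol = heat gained by water.
(136.5)(2.44)(75.0 − T) = (88.8)(4.17)(T − 34.2)
333.06 (75.0 − T) = 370.296 (T − 34.2)
24980 − 333.06 T = 370.296 T − 12664
37644 = 703.356 T
T = 53.52 °C

T_f = 53.5 °C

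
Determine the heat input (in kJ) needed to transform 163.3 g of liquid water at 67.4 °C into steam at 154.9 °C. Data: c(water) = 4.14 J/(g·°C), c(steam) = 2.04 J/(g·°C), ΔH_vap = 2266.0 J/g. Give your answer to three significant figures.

q1 (heat water 67.4→100.0 °C): 163.3 × 4.14 × 32.6 = 22040 J
q2 (vaporize at 100 °C): 163.3 × 2266.0 = 370038 J
q3 (heat steam 100.0→154.9 °C): 163.3 × 2.04 × 54.9 = 18289 J
Total: 22040 + 370038 + 18289 = 410367 J = 410 kJ

q = 410 kJ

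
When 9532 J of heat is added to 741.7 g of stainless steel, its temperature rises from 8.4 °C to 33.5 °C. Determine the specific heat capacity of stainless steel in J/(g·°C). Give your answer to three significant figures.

c = 0.512 J/(g·°C)

c = q / (m ΔT) = 9532 / (741.7 × 25.1)
c = 9532 / 18616.67 = 0.512 J/(g·°C)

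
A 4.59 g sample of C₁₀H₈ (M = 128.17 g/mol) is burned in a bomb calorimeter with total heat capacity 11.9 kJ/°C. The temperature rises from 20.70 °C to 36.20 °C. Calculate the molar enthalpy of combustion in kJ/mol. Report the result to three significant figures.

ΔH = -5150 kJ/mol

ΔT = 36.20 − 20.70 = 15.50 °C
q_cal = C_cal × ΔT = 11.9 × 15.50 = 184.45 kJ
n = 4.59 / 128.17 = 0.03581 mol
q_rxn = −q_cal = -184.45 kJ
ΔH = -184.45 / 0.03581 = -5151 kJ/mol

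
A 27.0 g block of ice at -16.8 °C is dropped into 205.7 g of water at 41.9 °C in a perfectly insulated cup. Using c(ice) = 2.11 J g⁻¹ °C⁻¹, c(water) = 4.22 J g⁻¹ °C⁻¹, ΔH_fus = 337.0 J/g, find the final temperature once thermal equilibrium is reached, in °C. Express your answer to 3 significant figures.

T_f = 26.8 °C

Heat to bring ice to 0 °C and melt it: q₁ = 27.0×2.11×16.8 + 27.0×337.0 = 10056 J
Heat the water can supply cooling to 0 °C: 205.7×4.22×41.9 = 36371.5 J > q₁, so all ice melts.
Energy balance: 205.7×4.22×(41.9 − T) = 10056 + 27.0×4.22×(T − 0)
868.054(41.9 − T) = 10056 + 113.94 T
36371.5 − 10056 = 981.994 T
T = 26315.5 / 981.994 = 26.80 °C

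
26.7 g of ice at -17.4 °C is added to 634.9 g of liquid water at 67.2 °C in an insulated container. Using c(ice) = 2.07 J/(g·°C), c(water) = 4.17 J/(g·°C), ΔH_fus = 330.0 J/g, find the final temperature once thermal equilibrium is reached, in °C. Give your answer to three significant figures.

Heat to bring ice to 0 °C and melt it: q₁ = 26.7×2.07×17.4 + 26.7×330.0 = 9772.7 J
Heat the water can supply cooling to 0 °C: 634.9×4.17×67.2 = 177914 J > q₁, so all ice melts.
Energy balance: 634.9×4.17×(67.2 − T) = 9772.7 + 26.7×4.17×(T − 0)
2647.533(67.2 − T) = 9772.7 + 111.339 T
177914 − 9772.7 = 2758.872 T
T = 168141.3 / 2758.872 = 60.946 °C

T_f = 60.9 °C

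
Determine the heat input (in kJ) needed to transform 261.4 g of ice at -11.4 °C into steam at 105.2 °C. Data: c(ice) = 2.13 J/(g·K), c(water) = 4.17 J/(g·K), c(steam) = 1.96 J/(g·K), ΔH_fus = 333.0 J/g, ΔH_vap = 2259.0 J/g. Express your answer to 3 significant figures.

q1 (heat ice -11.4→0.0 °C): 261.4 × 2.13 × 11.4 = 6347 J
q2 (melt at 0 °C): 261.4 × 333.0 = 87046 J
q3 (heat water 0.0→100.0 °C): 261.4 × 4.17 × 100.0 = 109004 J
q4 (vaporize at 100 °C): 261.4 × 2259.0 = 590503 J
q5 (heat steam 100.0→105.2 °C): 261.4 × 1.96 × 5.2 = 2664 J
Total: 6347 + 87046 + 109004 + 590503 + 2664 = 795564 J = 796 kJ

q = 796 kJ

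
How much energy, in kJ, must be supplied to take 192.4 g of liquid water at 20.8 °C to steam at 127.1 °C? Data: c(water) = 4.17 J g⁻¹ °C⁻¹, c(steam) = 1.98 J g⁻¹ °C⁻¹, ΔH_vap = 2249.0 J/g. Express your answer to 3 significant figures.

q1 (heat water 20.8→100.0 °C): 192.4 × 4.17 × 79.2 = 63543 J
q2 (vaporize at 100 °C): 192.4 × 2249.0 = 432708 J
q3 (heat steam 100.0→127.1 °C): 192.4 × 1.98 × 27.1 = 10324 J
Total: 63543 + 432708 + 10324 = 506575 J = 507 kJ

q = 507 kJ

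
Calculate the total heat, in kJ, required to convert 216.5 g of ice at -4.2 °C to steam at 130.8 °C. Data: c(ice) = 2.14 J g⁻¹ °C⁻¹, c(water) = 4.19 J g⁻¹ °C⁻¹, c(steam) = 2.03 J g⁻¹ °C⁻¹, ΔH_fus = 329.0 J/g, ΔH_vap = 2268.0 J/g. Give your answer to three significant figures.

q1 (heat ice -4.2→0.0 °C): 216.5 × 2.14 × 4.2 = 1946 J
q2 (melt at 0 °C): 216.5 × 329.0 = 71229 J
q3 (heat water 0.0→100.0 °C): 216.5 × 4.19 × 100.0 = 90714 J
q4 (vaporize at 100 °C): 216.5 × 2268.0 = 491022 J
q5 (heat steam 100.0→130.8 °C): 216.5 × 2.03 × 30.8 = 13536 J
Total: 1946 + 71229 + 90714 + 491022 + 13536 = 668447 J = 668 kJ

q = 668 kJ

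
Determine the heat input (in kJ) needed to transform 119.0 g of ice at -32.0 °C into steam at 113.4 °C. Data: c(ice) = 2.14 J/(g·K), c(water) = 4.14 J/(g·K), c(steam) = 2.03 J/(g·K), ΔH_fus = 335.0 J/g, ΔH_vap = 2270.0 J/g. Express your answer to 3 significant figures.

q1 (heat ice -32.0→0.0 °C): 119.0 × 2.14 × 32.0 = 8149 J
q2 (melt at 0 °C): 119.0 × 335.0 = 39865 J
q3 (heat water 0.0→100.0 °C): 119.0 × 4.14 × 100.0 = 49266 J
q4 (vaporize at 100 °C): 119.0 × 2270.0 = 270130 J
q5 (heat steam 100.0→113.4 °C): 119.0 × 2.03 × 13.4 = 3237 J
Total: 8149 + 39865 + 49266 + 270130 + 3237 = 370647 J = 371 kJ

q = 371 kJ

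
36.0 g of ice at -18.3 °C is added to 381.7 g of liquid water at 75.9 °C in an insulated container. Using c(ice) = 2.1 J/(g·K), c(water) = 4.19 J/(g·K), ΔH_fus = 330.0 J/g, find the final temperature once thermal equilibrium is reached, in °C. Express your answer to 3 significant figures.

T_f = 61.8 °C

Heat to bring ice to 0 °C and melt it: q₁ = 36.0×2.1×18.3 + 36.0×330.0 = 13263 J
Heat the water can supply cooling to 0 °C: 381.7×4.19×75.9 = 121389 J > q₁, so all ice melts.
Energy balance: 381.7×4.19×(75.9 − T) = 13263 + 36.0×4.19×(T − 0)
1599.323(75.9 − T) = 13263 + 150.84 T
121389 − 13263 = 1750.163 T
T = 108126 / 1750.163 = 61.78 °C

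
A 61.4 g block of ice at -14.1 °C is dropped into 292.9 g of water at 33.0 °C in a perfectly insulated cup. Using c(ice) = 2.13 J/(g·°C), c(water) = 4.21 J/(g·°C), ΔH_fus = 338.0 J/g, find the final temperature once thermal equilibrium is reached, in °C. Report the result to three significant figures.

T_f = 12.1 °C

Heat to bring ice to 0 °C and melt it: q₁ = 61.4×2.13×14.1 + 61.4×338.0 = 22597 J
Heat the water can supply cooling to 0 °C: 292.9×4.21×33.0 = 40692.6 J > q₁, so all ice melts.
Energy balance: 292.9×4.21×(33.0 − T) = 22597 + 61.4×4.21×(T − 0)
1233.109(33.0 − T) = 22597 + 258.494 T
40692.6 − 22597 = 1491.603 T
T = 18095.6 / 1491.603 = 12.13 °C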